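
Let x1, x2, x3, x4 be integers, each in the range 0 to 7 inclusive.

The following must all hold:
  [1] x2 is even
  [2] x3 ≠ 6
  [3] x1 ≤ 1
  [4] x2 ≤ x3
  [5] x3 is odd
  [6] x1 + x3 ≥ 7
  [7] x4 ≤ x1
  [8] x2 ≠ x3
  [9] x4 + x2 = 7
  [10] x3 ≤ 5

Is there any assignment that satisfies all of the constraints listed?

Unsatisfiable

From constraints 3 and 7: x4 ≤ x1 ≤ 1. From constraints 4 and 10: x2 ≤ x3 ≤ 5. Hence x4 + x2 ≤ 6. But constraint 9 requires x4 + x2 = 7, and 7 > 6. Contradiction.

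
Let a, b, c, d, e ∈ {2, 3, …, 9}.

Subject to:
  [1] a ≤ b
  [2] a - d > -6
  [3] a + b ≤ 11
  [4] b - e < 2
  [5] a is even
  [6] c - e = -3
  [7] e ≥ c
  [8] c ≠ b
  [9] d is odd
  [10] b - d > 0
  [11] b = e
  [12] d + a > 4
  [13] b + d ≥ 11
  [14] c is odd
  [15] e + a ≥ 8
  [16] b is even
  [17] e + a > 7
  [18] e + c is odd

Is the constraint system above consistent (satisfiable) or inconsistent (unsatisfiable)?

Try a = 2, b = 8, c = 5, d = 5, e = 8.
Check constraint 2: a - d = -3; constraint 3: a + b = 10; constraint 4: b - e = 0. The remaining constraints are straightforward to verify.

Satisfiable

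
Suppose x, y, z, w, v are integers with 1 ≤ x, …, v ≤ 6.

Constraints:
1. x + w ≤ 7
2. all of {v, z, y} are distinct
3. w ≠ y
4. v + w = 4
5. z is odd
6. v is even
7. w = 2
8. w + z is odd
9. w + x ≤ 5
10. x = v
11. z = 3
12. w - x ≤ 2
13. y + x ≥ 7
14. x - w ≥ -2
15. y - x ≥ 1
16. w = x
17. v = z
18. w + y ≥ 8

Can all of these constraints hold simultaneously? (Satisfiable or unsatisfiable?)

Unsatisfiable

Constraint 7 fixes w = 2 and constraint 11 fixes z = 3. Constraints 10, 16, and 17 give w = x = v = z, so w = z. But 2 ≠ 3 — contradiction.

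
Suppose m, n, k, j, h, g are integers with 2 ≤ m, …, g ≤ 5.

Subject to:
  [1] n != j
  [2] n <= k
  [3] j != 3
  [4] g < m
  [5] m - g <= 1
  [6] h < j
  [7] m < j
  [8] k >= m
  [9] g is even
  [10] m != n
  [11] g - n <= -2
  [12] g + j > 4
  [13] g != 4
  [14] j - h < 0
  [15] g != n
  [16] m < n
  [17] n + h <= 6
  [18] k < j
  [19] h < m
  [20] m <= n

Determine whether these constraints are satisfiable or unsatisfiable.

Constraints 2, 14, 16, 18, and 19 give j < h, h < m, m < n, n ≤ k, k < j. Chaining: j < h < m < n ≤ k < j, which forces j < j — impossible.

Unsatisfiable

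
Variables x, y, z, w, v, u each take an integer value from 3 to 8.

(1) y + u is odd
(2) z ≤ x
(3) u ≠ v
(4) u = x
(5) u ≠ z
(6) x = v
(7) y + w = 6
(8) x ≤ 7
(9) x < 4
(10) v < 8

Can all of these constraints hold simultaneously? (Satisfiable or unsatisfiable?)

From constraints 4 and 6, u = x = v, so u = v. But constraint 3 says u ≠ v. Contradiction.

Unsatisfiable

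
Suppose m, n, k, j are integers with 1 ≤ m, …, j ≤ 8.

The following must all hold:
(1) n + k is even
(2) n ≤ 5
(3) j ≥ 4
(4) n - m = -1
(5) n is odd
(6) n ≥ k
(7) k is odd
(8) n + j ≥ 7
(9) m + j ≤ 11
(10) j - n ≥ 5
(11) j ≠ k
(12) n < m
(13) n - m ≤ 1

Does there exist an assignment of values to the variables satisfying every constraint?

One satisfying assignment is m = 2, n = 1, k = 1, j = 6.
For the less obvious constraints — constraint 4: n - m = -1; constraint 8: n + j = 7 — and the others hold by inspection.

Satisfiable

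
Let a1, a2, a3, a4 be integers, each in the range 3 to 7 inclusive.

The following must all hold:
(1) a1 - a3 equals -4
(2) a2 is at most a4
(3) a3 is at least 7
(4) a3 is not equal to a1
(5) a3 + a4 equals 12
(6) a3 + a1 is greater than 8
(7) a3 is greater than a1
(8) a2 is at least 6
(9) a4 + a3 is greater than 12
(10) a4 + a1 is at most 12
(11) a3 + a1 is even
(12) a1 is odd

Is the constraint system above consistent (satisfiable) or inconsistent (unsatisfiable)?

From constraint 3: a3 ≥ 7. From constraints 2 and 8: a4 ≥ a2 ≥ 6. Hence a3 + a4 ≥ 13. But constraint 5 requires a3 + a4 = 12, and 12 < 13. Contradiction.

Unsatisfiable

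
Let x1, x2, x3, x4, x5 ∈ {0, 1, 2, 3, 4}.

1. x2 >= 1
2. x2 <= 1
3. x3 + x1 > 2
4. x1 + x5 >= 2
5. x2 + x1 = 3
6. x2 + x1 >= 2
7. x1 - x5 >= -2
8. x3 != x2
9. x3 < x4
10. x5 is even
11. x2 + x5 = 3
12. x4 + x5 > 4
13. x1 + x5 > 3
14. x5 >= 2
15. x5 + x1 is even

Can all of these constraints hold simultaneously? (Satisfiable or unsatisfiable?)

One satisfying assignment is x1 = 2, x2 = 1, x3 = 3, x4 = 4, x5 = 2.
For the less obvious constraints — constraint 3: x3 + x1 = 5; constraint 4: x1 + x5 = 4 — and the others hold by inspection.

Satisfiable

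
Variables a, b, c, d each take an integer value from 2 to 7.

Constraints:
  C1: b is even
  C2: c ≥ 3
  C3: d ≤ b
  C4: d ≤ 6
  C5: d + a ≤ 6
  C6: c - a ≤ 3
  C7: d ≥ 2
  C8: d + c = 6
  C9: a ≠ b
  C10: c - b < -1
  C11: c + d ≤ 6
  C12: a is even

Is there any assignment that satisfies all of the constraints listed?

One satisfying assignment is a = 2, b = 6, c = 3, d = 3.
For the less obvious constraints — constraint 5: d + a = 5; constraint 6: c - a = 1 — and the others hold by inspection.

Satisfiable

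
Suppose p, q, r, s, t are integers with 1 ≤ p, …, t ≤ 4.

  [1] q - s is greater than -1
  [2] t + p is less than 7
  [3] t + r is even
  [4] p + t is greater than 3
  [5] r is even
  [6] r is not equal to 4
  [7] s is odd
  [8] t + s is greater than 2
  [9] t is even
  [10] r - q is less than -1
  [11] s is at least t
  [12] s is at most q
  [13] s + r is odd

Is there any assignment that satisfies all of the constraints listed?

Satisfiable

Setting (p, q, r, s, t) = (4, 4, 2, 3, 2) satisfies everything: constraint 1: q - s = 1; constraint 2: t + p = 6, and the others follow.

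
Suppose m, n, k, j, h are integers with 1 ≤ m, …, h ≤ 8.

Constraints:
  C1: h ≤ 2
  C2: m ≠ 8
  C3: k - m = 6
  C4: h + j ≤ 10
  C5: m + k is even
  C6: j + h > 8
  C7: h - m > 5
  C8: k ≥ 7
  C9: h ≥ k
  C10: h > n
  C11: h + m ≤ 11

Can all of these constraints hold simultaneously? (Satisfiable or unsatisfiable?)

Unsatisfiable

From constraints 8 and 9: h ≥ k and k ≥ 7, so h ≥ 7. From constraint 1: h ≤ 2. But 2 < 7, so no value of h works.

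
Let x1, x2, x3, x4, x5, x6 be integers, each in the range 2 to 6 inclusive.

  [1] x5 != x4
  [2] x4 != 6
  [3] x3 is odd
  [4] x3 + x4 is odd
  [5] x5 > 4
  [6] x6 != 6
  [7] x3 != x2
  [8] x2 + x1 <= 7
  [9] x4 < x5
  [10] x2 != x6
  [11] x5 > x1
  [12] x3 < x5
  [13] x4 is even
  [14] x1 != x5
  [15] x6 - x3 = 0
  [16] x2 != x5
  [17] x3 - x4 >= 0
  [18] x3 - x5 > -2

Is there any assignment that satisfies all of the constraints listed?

Satisfiable

One satisfying assignment is x1 = 2, x2 = 3, x3 = 5, x4 = 2, x5 = 6, x6 = 5.
For the less obvious constraints — constraint 8: x2 + x1 = 5; constraint 15: x6 - x3 = 0; constraint 17: x3 - x4 = 3 — and the others hold by inspection.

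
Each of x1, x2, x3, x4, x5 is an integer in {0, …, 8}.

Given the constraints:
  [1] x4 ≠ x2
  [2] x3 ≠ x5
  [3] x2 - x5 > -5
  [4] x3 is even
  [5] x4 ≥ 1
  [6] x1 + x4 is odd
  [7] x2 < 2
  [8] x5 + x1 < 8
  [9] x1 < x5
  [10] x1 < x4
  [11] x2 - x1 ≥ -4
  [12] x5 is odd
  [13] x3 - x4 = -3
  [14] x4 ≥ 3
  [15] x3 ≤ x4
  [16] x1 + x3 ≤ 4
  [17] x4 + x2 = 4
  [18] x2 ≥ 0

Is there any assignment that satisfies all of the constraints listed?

Satisfiable

One satisfying assignment is x1 = 2, x2 = 1, x3 = 0, x4 = 3, x5 = 3.
For the less obvious constraints — constraint 3: x2 - x5 = -2; constraint 8: x5 + x1 = 5; constraint 11: x2 - x1 = -1 — and the others hold by inspection.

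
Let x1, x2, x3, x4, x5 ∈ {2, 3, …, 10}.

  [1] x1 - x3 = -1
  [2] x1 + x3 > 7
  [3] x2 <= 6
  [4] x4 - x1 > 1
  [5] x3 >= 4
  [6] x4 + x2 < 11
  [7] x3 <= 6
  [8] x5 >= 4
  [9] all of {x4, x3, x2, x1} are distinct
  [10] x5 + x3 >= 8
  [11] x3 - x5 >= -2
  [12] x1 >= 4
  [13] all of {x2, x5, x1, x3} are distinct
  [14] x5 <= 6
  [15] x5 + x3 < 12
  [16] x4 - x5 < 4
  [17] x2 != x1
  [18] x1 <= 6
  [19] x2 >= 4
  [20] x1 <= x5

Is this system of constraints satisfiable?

Unsatisfiable

Constraints 3, 5, 7, 8, 12, 14, 18, and 19 confine each of x2, x5, x1, x3 to the 3 values {4, …, 6}.
Constraint 13 requires all 4 of them to be distinct, but only 3 values are available — impossible by the pigeonhole principle.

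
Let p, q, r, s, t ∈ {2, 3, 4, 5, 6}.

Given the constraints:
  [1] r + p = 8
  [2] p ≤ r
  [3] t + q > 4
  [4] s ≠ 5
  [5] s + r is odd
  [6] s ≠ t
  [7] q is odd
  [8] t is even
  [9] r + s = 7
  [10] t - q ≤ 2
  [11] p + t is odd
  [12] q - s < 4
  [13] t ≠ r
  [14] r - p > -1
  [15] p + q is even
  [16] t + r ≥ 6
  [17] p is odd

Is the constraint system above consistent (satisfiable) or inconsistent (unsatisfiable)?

Try p = 3, q = 3, r = 5, s = 2, t = 4.
Check constraint 1: r + p = 8; constraint 3: t + q = 7. The remaining constraints are straightforward to verify.

Satisfiable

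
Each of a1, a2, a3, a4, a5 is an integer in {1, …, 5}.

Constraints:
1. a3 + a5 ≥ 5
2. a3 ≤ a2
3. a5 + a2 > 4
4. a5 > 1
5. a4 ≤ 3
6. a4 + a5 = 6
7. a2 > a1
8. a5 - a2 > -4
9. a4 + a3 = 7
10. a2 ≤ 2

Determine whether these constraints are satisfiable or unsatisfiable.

From constraint 5: a4 ≤ 3. From constraints 2 and 10: a3 ≤ a2 ≤ 2. Hence a4 + a3 ≤ 5. But constraint 9 requires a4 + a3 = 7, and 7 > 5. Contradiction.

Unsatisfiable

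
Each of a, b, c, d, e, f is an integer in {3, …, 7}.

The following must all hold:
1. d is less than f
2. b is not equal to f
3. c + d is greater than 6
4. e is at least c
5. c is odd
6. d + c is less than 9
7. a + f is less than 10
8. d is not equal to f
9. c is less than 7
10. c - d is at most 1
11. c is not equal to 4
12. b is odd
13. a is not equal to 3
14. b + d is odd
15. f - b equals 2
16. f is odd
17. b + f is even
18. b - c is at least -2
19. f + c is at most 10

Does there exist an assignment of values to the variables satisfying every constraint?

Satisfiable

One satisfying assignment is a = 4, b = 3, c = 3, d = 4, e = 3, f = 5.
For the less obvious constraints — constraint 3: c + d = 7; constraint 6: d + c = 7 — and the others hold by inspection.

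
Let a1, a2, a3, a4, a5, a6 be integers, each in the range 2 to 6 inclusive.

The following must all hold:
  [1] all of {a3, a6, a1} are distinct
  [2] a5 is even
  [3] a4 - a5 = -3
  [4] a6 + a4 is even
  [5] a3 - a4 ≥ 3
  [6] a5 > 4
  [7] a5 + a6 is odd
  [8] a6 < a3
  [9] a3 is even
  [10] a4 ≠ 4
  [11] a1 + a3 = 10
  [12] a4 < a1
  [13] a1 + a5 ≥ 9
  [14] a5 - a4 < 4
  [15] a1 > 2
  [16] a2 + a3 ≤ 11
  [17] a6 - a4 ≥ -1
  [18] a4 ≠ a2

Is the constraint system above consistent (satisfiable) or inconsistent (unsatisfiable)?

Setting (a1, a2, a3, a4, a5, a6) = (4, 5, 6, 3, 6, 3) satisfies everything: constraint 3: a4 - a5 = -3; constraint 5: a3 - a4 = 3; constraint 11: a1 + a3 = 10, and the others follow.

Satisfiable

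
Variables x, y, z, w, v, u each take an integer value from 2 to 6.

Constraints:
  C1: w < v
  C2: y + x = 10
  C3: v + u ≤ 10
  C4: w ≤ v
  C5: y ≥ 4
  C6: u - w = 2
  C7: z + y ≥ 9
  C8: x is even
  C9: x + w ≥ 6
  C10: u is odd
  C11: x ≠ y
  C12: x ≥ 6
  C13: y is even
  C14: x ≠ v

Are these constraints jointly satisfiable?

One satisfying assignment is x = 6, y = 4, z = 6, w = 3, v = 4, u = 5.
For the less obvious constraints — constraint 2: y + x = 10; constraint 3: v + u = 9 — and the others hold by inspection.

Satisfiable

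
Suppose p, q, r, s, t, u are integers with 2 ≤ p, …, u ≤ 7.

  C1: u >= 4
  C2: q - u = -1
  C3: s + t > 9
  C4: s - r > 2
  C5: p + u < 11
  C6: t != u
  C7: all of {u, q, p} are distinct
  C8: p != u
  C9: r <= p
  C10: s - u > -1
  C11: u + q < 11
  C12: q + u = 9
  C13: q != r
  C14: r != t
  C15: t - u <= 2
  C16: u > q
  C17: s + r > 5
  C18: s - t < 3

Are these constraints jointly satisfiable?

Satisfiable

Take p = 3, q = 4, r = 2, s = 6, t = 6, u = 5. Then constraint 2: q - u = -1; constraint 3: s + t = 12; constraint 4: s - r = 4, and every other listed constraint is also met.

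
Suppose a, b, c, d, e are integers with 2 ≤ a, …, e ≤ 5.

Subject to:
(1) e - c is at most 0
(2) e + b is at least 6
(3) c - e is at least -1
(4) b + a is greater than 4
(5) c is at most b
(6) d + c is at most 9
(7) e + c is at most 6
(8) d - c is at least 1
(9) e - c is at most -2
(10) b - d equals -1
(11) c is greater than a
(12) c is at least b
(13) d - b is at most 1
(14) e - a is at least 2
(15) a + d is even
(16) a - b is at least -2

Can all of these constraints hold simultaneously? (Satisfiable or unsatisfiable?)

Constraints 8, 9, 13, 14, and 16 give e − a ≥ 2, a − b ≥ -2, b − d ≥ -1, d − c ≥ 1, c − e ≥ 2.
Adding all 5 inequalities: the left sides telescope to 0, and the right sides sum to 2 + (-2) + (-1) + 1 + 2 = 2. So 0 ≥ 2, which is false.

Unsatisfiable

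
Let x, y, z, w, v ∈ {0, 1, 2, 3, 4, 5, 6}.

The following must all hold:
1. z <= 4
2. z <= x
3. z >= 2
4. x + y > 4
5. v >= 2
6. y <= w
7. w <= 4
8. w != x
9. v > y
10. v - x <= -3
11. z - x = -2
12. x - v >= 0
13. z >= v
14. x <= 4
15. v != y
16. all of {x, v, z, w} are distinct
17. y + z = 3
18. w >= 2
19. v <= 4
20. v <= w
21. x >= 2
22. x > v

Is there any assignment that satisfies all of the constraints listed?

Constraints 1, 3, 5, 7, 14, 18, 19, and 21 confine each of x, v, z, w to the 3 values {2, …, 4}.
Constraint 16 requires all 4 of them to be distinct, but only 3 values are available — impossible by the pigeonhole principle.

Unsatisfiable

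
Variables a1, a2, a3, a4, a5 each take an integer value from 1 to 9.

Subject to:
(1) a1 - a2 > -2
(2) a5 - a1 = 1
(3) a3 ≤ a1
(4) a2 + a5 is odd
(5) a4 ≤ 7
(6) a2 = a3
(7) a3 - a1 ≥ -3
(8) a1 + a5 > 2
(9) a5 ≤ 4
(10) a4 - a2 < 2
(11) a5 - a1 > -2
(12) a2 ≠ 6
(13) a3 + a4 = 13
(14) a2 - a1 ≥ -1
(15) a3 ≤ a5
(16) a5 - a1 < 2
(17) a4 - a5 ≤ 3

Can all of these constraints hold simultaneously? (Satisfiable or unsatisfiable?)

From constraints 9 and 15: a3 ≤ a5 ≤ 4. From constraint 5: a4 ≤ 7. Hence a3 + a4 ≤ 11. But constraint 13 requires a3 + a4 = 13, and 13 > 11. Contradiction.

Unsatisfiable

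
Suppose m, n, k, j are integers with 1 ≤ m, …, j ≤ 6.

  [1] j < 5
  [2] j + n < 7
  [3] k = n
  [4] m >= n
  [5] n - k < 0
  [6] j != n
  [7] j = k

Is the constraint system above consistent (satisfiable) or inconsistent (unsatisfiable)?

From constraints 3 and 7, j = k = n, so j = n. But constraint 6 says j ≠ n. Contradiction.

Unsatisfiable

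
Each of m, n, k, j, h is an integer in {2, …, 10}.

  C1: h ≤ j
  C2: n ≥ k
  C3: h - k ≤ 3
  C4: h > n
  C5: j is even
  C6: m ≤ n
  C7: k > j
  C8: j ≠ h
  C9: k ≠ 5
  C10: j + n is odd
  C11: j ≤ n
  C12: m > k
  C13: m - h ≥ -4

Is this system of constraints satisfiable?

Unsatisfiable

Constraints 1, 4, 6, 7, and 12 give k < m, m ≤ n, n < h, h ≤ j, j < k. Chaining: k < m ≤ n < h ≤ j < k, which forces k < k — impossible.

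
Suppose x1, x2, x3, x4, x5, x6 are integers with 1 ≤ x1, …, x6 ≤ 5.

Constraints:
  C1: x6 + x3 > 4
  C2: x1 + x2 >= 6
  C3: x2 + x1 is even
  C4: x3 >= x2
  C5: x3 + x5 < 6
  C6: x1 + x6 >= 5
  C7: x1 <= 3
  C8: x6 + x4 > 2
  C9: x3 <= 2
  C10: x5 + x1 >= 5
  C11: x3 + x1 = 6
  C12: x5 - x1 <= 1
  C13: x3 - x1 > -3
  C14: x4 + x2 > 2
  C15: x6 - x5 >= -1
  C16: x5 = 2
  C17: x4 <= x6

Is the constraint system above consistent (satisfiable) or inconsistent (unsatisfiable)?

Unsatisfiable

From constraint 7: x1 ≤ 3. From constraints 4 and 9: x2 ≤ x3 ≤ 2. Hence x1 + x2 ≤ 5. But constraint 2 requires x1 + x2 ≥ 6, and 6 > 5. Contradiction.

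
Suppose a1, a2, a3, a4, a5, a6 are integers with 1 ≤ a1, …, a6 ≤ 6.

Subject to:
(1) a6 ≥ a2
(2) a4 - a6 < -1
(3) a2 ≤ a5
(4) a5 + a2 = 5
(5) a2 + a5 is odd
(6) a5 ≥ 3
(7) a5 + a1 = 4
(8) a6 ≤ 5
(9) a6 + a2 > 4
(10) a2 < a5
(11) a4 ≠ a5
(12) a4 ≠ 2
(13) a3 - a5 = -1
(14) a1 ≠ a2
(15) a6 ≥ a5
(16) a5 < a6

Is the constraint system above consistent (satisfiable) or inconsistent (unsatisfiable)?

Satisfiable

Setting (a1, a2, a3, a4, a5, a6) = (1, 2, 2, 1, 3, 4) satisfies everything: constraint 2: a4 - a6 = -3; constraint 4: a5 + a2 = 5; constraint 7: a5 + a1 = 4, and the others follow.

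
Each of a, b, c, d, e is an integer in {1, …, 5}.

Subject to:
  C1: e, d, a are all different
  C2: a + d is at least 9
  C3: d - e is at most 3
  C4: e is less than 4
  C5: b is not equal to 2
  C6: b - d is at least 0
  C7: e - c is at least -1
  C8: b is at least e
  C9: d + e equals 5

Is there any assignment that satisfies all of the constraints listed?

Satisfiable

Take a = 5, b = 4, c = 1, d = 4, e = 1. Then constraint 2: a + d = 9; constraint 3: d - e = 3, and every other listed constraint is also met.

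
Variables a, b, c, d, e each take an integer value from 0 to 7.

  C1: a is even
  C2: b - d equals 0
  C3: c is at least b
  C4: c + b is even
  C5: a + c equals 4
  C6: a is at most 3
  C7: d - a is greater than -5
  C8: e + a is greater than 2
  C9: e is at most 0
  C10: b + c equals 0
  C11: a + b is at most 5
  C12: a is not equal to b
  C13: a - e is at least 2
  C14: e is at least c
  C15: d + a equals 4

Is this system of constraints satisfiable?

From constraint 6: a ≤ 3. From constraints 9 and 14: c ≤ e ≤ 0. Hence a + c ≤ 3. But constraint 5 requires a + c = 4, and 4 > 3. Contradiction.

Unsatisfiable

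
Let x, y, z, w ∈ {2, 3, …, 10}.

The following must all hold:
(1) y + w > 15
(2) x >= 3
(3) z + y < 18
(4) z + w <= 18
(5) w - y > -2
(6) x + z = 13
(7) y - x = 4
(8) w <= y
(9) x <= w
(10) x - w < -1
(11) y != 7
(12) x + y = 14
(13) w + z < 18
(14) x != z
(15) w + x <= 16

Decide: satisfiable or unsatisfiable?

Satisfiable

The assignment x = 5, y = 9, z = 8, w = 8 works:
  constraint 1 holds since y + w = 17.
  constraint 3 holds since z + y = 17.
  constraint 4 holds since z + w = 16.
The rest check out directly.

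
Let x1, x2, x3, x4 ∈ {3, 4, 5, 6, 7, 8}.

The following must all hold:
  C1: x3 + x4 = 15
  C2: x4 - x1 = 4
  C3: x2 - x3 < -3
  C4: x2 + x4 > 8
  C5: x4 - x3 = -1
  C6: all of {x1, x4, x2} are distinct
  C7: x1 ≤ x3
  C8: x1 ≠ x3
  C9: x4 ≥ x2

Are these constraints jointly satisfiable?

Satisfiable

Setting (x1, x2, x3, x4) = (3, 4, 8, 7) satisfies everything: constraint 1: x3 + x4 = 15; constraint 2: x4 - x1 = 4; constraint 3: x2 - x3 = -4, and the others follow.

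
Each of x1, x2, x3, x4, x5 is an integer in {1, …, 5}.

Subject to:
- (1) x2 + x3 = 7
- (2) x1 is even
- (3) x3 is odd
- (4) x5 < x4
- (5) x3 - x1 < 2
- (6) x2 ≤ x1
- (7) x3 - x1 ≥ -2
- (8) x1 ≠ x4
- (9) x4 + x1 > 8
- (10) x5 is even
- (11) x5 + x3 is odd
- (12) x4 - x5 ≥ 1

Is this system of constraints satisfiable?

Try x1 = 4, x2 = 2, x3 = 5, x4 = 5, x5 = 2.
Check constraint 1: x2 + x3 = 7; constraint 5: x3 - x1 = 1. The remaining constraints are straightforward to verify.

Satisfiable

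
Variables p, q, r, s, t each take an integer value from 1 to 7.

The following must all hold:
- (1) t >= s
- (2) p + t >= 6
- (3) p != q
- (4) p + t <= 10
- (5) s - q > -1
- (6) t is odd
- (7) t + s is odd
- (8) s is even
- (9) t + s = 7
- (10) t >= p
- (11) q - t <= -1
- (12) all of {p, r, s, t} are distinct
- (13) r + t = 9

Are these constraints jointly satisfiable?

Satisfiable

Take p = 3, q = 2, r = 4, s = 2, t = 5. Then constraint 2: p + t = 8; constraint 4: p + t = 8; constraint 5: s - q = 0, and every other listed constraint is also met.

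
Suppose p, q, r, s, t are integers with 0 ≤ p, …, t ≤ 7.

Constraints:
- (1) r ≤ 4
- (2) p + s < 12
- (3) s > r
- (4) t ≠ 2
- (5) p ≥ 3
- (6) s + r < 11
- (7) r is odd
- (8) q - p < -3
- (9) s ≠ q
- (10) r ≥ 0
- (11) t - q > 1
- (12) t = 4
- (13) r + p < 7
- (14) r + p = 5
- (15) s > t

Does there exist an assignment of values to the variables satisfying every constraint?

Take p = 4, q = 0, r = 1, s = 7, t = 4. Then constraint 2: p + s = 11; constraint 6: s + r = 8; constraint 8: q - p = -4, and every other listed constraint is also met.

Satisfiable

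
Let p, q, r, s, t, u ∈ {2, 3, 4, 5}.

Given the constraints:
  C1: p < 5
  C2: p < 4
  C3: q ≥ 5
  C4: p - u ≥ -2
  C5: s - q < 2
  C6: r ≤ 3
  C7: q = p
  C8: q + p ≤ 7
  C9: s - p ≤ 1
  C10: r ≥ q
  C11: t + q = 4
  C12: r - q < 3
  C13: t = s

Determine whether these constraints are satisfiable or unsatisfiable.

Unsatisfiable

From constraints 3 and 10: r ≥ q and q ≥ 5, so r ≥ 5. From constraint 6: r ≤ 3. But 3 < 5, so no value of r works.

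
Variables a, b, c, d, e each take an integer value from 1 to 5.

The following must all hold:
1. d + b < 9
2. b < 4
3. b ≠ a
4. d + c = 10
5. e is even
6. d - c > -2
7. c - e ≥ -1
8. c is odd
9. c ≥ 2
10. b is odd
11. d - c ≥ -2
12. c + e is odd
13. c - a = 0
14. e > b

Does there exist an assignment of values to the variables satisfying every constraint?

Satisfiable

The assignment a = 5, b = 1, c = 5, d = 5, e = 4 works:
  constraint 1 holds since d + b = 6.
  constraint 4 holds since d + c = 10.
The rest check out directly.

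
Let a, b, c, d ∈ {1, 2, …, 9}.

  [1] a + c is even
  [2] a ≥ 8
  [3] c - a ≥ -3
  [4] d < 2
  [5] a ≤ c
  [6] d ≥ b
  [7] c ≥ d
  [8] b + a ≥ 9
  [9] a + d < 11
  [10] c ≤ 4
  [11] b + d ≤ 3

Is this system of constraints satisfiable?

From constraints 2 and 5: c ≥ a and a ≥ 8, so c ≥ 8. From constraint 10: c ≤ 4. But 4 < 8, so no value of c works.

Unsatisfiable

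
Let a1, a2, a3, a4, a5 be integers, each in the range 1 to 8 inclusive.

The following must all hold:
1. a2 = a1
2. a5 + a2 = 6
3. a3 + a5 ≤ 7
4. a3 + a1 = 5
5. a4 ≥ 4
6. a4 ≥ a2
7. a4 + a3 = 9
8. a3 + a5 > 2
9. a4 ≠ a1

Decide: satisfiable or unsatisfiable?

Satisfiable

Setting (a1, a2, a3, a4, a5) = (3, 3, 2, 7, 3) satisfies everything: constraint 2: a5 + a2 = 6; constraint 3: a3 + a5 = 5; constraint 4: a3 + a1 = 5, and the others follow.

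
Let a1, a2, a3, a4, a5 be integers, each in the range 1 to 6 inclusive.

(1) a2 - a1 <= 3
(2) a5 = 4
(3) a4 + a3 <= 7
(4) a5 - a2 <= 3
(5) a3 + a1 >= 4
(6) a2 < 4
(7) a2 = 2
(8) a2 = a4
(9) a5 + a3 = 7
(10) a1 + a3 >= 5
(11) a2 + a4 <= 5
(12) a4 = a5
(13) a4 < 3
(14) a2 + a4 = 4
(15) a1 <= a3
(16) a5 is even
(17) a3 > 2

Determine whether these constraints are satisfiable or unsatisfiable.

Unsatisfiable

Constraint 7 fixes a2 = 2 and constraint 2 fixes a5 = 4. Constraints 8 and 12 give a2 = a4 = a5, so a2 = a5. But 2 ≠ 4 — contradiction.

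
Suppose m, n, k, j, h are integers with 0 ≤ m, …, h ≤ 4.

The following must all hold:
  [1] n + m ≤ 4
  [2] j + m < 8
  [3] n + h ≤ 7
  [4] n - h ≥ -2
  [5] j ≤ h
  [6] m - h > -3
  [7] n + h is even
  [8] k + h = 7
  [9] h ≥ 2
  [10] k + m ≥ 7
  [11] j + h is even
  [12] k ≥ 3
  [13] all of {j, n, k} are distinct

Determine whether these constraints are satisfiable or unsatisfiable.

Setting (m, n, k, j, h) = (3, 1, 4, 3, 3) satisfies everything: constraint 1: n + m = 4; constraint 2: j + m = 6, and the others follow.

Satisfiable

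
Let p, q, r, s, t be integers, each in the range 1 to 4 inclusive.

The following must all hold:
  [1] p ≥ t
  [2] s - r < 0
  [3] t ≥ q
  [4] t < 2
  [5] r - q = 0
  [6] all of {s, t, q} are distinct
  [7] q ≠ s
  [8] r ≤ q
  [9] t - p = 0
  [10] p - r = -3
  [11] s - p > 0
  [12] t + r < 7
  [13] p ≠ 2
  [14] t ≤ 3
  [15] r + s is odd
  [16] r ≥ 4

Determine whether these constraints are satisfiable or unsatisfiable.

Unsatisfiable

From constraints 8 and 16: q ≥ r and r ≥ 4, so q ≥ 4. From constraints 3 and 14: q ≤ t and t ≤ 3, so q ≤ 3. But 3 < 4, so no value of q works.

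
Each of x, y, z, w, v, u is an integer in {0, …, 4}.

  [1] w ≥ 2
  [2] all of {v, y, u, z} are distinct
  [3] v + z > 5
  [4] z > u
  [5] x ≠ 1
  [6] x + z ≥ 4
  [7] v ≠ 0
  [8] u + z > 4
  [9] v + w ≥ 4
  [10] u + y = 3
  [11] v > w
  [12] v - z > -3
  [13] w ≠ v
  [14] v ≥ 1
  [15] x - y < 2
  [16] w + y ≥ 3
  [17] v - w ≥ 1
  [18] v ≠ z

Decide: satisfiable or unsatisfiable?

Satisfiable

One satisfying assignment is x = 3, y = 2, z = 4, w = 2, v = 3, u = 1.
For the less obvious constraints — constraint 3: v + z = 7; constraint 6: x + z = 7 — and the others hold by inspection.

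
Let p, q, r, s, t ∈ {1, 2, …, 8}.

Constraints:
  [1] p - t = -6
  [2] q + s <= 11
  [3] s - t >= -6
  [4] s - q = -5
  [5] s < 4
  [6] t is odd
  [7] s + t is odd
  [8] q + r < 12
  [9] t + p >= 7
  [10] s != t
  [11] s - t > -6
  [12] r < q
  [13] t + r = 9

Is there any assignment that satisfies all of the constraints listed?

Satisfiable

One satisfying assignment is p = 1, q = 7, r = 2, s = 2, t = 7.
For the less obvious constraints — constraint 1: p - t = -6; constraint 2: q + s = 9 — and the others hold by inspection.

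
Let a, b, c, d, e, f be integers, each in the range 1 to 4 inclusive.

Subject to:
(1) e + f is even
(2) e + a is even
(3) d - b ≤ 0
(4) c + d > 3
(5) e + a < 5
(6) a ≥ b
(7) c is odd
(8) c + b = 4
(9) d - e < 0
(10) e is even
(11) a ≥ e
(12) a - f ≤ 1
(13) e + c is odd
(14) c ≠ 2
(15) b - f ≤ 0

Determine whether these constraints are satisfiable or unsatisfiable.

The assignment a = 2, b = 1, c = 3, d = 1, e = 2, f = 4 works:
  constraint 3 holds since d - b = 0.
  constraint 4 holds since c + d = 4.
  constraint 5 holds since e + a = 4.
The rest check out directly.

Satisfiable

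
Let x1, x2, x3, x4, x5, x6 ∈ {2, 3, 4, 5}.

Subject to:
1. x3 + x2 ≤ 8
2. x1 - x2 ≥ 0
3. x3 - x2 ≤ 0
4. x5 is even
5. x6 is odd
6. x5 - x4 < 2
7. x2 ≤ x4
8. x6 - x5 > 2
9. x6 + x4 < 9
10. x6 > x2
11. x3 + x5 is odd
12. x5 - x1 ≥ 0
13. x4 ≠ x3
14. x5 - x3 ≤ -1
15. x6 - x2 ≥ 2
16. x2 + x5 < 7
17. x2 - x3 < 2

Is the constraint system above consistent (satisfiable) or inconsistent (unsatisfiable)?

Constraints 2, 3, 12, and 14 give x2 − x3 ≥ 0, x3 − x5 ≥ 1, x5 − x1 ≥ 0, x1 − x2 ≥ 0.
Adding all 4 inequalities: the left sides telescope to 0, and the right sides sum to 0 + 1 + 0 + 0 = 1. So 0 ≥ 1, which is false.

Unsatisfiable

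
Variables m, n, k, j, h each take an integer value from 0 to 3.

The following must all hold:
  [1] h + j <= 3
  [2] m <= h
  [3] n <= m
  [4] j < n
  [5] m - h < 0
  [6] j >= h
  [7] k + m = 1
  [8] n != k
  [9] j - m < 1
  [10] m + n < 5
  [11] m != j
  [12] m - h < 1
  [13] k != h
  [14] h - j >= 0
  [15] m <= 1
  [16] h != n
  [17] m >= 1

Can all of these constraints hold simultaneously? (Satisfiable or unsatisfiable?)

Unsatisfiable

Constraints 2, 3, 4, and 6 give m ≤ h, h ≤ j, j < n, n ≤ m. Chaining: m ≤ h ≤ j < n ≤ m, which forces m < m — impossible.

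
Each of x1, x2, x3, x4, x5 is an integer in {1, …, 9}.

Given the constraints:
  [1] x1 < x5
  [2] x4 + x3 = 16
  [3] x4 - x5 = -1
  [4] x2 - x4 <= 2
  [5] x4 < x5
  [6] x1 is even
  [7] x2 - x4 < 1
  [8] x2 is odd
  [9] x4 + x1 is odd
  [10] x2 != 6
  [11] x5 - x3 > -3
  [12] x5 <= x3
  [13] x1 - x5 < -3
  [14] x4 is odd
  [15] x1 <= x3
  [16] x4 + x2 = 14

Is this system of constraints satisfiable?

Satisfiable

Take x1 = 2, x2 = 7, x3 = 9, x4 = 7, x5 = 8. Then constraint 2: x4 + x3 = 16; constraint 3: x4 - x5 = -1, and every other listed constraint is also met.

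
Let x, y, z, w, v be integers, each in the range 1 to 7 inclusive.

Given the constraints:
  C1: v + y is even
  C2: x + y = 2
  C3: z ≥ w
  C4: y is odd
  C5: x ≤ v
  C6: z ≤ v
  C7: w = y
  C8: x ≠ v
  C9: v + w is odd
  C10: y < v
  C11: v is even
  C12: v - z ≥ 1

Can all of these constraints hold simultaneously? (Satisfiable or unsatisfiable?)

Constraint 11 makes v even and constraint 4 makes y odd, so v + y must be odd. Constraint 1 says v + y is even — contradiction.

Unsatisfiable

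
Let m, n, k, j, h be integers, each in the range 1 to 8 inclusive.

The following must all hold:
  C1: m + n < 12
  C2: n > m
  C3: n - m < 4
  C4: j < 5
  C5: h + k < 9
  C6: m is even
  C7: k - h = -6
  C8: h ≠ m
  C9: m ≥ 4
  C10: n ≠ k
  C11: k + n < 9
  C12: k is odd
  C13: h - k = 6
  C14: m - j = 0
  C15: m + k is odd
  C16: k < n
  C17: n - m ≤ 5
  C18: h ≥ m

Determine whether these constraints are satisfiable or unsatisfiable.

Try m = 4, n = 7, k = 1, j = 4, h = 7.
Check constraint 1: m + n = 11; constraint 3: n - m = 3. The remaining constraints are straightforward to verify.

Satisfiable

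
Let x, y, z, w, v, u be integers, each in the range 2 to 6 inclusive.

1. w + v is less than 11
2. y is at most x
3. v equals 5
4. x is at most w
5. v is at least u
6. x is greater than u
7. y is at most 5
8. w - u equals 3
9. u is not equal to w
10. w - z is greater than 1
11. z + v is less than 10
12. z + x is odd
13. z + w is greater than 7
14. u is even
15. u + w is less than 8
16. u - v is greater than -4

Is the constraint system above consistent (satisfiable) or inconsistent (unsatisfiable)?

Setting (x, y, z, w, v, u) = (4, 2, 3, 5, 5, 2) satisfies everything: constraint 1: w + v = 10; constraint 8: w - u = 3, and the others follow.

Satisfiable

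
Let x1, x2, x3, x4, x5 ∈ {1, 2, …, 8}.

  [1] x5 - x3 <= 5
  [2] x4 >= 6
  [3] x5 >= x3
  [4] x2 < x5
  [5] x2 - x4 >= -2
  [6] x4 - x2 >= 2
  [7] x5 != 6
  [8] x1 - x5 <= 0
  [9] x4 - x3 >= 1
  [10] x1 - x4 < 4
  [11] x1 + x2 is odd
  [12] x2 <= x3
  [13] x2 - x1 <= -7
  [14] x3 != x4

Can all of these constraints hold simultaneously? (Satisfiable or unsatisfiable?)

Constraints 1, 5, 8, 9, and 13 give x2 − x4 ≥ -2, x4 − x3 ≥ 1, x3 − x5 ≥ -5, x5 − x1 ≥ 0, x1 − x2 ≥ 7.
Adding all 5 inequalities: the left sides telescope to 0, and the right sides sum to (-2) + 1 + (-5) + 0 + 7 = 1. So 0 ≥ 1, which is false.

Unsatisfiable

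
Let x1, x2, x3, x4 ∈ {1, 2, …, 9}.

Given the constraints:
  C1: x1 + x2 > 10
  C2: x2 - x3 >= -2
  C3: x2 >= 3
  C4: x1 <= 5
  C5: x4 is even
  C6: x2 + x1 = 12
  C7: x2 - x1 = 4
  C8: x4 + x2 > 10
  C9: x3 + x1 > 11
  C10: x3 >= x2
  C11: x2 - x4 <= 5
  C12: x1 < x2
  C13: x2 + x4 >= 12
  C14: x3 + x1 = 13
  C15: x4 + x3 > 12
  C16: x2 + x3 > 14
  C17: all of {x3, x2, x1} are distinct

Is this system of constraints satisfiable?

One satisfying assignment is x1 = 4, x2 = 8, x3 = 9, x4 = 4.
For the less obvious constraints — constraint 1: x1 + x2 = 12; constraint 2: x2 - x3 = -1 — and the others hold by inspection.

Satisfiable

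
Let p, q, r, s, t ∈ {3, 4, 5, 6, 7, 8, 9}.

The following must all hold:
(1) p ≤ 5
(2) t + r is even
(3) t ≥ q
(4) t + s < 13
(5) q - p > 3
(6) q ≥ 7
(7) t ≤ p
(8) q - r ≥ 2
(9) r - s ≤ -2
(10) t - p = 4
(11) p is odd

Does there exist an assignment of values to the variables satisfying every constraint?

From constraints 3 and 6: t ≥ q and q ≥ 7, so t ≥ 7. From constraints 1 and 7: t ≤ p and p ≤ 5, so t ≤ 5. But 5 < 7, so no value of t works.

Unsatisfiable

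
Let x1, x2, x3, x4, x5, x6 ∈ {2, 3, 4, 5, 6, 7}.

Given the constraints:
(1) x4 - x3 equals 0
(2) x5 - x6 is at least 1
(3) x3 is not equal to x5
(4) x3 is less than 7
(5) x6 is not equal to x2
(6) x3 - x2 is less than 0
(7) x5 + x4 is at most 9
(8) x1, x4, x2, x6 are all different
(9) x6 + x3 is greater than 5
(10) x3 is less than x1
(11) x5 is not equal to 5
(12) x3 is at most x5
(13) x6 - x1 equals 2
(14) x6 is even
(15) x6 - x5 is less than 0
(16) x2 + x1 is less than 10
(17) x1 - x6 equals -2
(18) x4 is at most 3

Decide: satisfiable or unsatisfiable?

Setting (x1, x2, x3, x4, x5, x6) = (4, 3, 2, 2, 7, 6) satisfies everything: constraint 1: x4 - x3 = 0; constraint 2: x5 - x6 = 1, and the others follow.

Satisfiable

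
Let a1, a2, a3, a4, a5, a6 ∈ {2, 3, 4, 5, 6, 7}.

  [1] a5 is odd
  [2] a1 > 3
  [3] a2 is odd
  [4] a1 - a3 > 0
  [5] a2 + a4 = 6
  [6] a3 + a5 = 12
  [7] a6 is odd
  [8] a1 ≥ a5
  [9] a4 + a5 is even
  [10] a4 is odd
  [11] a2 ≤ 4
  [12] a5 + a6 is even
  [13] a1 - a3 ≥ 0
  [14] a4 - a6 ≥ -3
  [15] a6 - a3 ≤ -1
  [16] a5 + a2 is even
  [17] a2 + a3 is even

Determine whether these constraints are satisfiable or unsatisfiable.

Satisfiable

Try a1 = 7, a2 = 3, a3 = 5, a4 = 3, a5 = 7, a6 = 3.
Check constraint 4: a1 - a3 = 2; constraint 5: a2 + a4 = 6. The remaining constraints are straightforward to verify.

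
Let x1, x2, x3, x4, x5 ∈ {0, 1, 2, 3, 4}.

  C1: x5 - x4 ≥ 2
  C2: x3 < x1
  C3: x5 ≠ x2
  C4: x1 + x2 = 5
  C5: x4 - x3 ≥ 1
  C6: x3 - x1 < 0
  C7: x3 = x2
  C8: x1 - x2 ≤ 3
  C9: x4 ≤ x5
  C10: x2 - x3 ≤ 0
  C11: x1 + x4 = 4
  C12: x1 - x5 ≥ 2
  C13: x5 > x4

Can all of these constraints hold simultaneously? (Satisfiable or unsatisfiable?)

Constraints 1, 5, 8, 10, and 12 give x5 − x4 ≥ 2, x4 − x3 ≥ 1, x3 − x2 ≥ 0, x2 − x1 ≥ -3, x1 − x5 ≥ 2.
Adding all 5 inequalities: the left sides telescope to 0, and the right sides sum to 2 + 1 + 0 + (-3) + 2 = 2. So 0 ≥ 2, which is false.

Unsatisfiable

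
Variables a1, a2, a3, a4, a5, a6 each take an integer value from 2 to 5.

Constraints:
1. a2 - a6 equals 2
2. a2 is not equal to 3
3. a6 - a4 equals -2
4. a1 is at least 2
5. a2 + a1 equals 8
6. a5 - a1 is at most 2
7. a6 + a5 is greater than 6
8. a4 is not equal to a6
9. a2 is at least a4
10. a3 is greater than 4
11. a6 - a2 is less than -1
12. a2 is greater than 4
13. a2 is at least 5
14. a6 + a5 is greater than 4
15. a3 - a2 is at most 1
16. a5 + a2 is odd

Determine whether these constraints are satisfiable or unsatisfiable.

Take a1 = 3, a2 = 5, a3 = 5, a4 = 5, a5 = 4, a6 = 3. Then constraint 1: a2 - a6 = 2; constraint 3: a6 - a4 = -2; constraint 5: a2 + a1 = 8, and every other listed constraint is also met.

Satisfiable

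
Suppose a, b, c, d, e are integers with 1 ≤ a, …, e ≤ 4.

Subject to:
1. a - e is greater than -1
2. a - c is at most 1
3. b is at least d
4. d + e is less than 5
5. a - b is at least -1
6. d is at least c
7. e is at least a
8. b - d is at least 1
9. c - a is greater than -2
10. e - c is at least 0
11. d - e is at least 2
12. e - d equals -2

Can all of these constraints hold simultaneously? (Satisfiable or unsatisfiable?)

Constraints 2, 5, 8, 10, and 11 give b − d ≥ 1, d − e ≥ 2, e − c ≥ 0, c − a ≥ -1, a − b ≥ -1.
Adding all 5 inequalities: the left sides telescope to 0, and the right sides sum to 1 + 2 + 0 + (-1) + (-1) = 1. So 0 ≥ 1, which is false.

Unsatisfiable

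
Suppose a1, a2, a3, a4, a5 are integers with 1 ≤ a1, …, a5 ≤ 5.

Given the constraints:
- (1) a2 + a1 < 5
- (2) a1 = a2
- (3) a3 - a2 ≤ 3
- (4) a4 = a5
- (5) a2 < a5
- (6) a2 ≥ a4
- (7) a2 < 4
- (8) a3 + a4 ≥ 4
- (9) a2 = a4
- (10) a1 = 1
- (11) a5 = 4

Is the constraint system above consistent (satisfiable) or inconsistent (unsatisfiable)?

Constraint 10 fixes a1 = 1 and constraint 11 fixes a5 = 4. Constraints 2, 4, and 9 give a1 = a2 = a4 = a5, so a1 = a5. But 1 ≠ 4 — contradiction.

Unsatisfiable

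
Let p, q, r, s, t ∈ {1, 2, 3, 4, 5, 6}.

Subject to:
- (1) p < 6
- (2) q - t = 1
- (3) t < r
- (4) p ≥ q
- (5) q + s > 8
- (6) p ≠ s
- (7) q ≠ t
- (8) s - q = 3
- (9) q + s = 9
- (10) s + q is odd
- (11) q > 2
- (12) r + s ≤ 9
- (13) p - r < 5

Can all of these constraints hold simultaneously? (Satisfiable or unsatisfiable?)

Satisfiable

One satisfying assignment is p = 5, q = 3, r = 3, s = 6, t = 2.
For the less obvious constraints — constraint 2: q - t = 1; constraint 5: q + s = 9 — and the others hold by inspection.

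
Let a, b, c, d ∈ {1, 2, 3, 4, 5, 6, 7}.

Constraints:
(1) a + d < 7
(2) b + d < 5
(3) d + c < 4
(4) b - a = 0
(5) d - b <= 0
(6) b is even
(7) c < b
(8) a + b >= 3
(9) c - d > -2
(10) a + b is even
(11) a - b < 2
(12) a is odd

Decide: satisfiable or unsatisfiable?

Constraint 12 makes a odd and constraint 6 makes b even, so a + b must be odd. Constraint 10 says a + b is even — contradiction.

Unsatisfiable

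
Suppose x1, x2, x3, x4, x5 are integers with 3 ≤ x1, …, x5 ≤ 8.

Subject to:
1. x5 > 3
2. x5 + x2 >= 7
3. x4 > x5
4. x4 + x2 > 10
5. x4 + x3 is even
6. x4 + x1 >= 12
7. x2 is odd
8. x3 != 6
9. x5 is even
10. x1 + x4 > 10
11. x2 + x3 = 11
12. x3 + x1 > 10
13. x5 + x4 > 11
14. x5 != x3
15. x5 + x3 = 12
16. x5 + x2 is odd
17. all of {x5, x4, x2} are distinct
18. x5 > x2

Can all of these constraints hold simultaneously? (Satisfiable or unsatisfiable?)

Try x1 = 4, x2 = 3, x3 = 8, x4 = 8, x5 = 4.
Check constraint 2: x5 + x2 = 7; constraint 4: x4 + x2 = 11; constraint 6: x4 + x1 = 12. The remaining constraints are straightforward to verify.

Satisfiable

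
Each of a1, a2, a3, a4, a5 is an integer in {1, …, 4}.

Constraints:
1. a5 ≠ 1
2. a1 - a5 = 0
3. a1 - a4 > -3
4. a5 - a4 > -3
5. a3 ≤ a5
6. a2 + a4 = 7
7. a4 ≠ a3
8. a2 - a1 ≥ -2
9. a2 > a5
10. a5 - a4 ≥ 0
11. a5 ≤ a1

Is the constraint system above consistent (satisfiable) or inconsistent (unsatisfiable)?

Satisfiable

One satisfying assignment is a1 = 3, a2 = 4, a3 = 2, a4 = 3, a5 = 3.
For the less obvious constraints — constraint 2: a1 - a5 = 0; constraint 3: a1 - a4 = 0; constraint 4: a5 - a4 = 0 — and the others hold by inspection.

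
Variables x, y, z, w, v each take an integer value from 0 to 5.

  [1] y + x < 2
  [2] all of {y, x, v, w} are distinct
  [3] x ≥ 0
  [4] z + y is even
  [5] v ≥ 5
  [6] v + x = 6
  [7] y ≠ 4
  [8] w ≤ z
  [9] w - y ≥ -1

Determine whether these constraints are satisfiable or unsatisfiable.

Try x = 1, y = 0, z = 2, w = 2, v = 5.
Check constraint 1: y + x = 1; constraint 6: v + x = 6. The remaining constraints are straightforward to verify.

Satisfiable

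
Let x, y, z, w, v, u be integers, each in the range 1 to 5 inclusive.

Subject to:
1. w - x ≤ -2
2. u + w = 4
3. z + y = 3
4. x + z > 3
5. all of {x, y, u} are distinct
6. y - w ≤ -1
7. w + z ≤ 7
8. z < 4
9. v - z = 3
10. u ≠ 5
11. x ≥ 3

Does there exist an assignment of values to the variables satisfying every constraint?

Try x = 5, y = 2, z = 1, w = 3, v = 4, u = 1.
Check constraint 1: w - x = -2; constraint 2: u + w = 4; constraint 3: z + y = 3. The remaining constraints are straightforward to verify.

Satisfiable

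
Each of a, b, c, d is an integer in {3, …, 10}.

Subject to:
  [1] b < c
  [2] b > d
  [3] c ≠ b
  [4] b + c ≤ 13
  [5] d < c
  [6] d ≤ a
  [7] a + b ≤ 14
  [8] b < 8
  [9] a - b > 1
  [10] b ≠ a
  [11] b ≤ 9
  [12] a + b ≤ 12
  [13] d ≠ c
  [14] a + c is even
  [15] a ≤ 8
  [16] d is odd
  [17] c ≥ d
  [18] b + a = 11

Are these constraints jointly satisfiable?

Satisfiable

The assignment a = 7, b = 4, c = 7, d = 3 works:
  constraint 4 holds since b + c = 11.
  constraint 7 holds since a + b = 11.
  constraint 9 holds since a - b = 3.
The rest check out directly.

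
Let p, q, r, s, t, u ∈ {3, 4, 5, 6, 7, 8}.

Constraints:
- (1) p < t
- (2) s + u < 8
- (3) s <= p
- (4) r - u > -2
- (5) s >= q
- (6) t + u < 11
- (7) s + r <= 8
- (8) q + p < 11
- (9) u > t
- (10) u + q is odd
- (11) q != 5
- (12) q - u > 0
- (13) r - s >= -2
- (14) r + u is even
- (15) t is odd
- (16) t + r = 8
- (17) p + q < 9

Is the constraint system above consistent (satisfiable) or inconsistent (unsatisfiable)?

Unsatisfiable

Constraints 1, 3, 5, 9, and 12 give s ≤ p, p < t, t < u, u < q, q ≤ s. Chaining: s ≤ p < t < u < q ≤ s, which forces s < s — impossible.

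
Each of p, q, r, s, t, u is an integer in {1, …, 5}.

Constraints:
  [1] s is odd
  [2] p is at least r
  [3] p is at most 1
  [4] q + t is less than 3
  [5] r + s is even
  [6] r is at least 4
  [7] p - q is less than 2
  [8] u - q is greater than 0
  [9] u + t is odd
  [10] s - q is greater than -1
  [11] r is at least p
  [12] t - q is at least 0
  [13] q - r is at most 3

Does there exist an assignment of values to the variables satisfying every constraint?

From constraints 2 and 6: p ≥ r and r ≥ 4, so p ≥ 4. From constraint 3: p ≤ 1. But 1 < 4, so no value of p works.

Unsatisfiable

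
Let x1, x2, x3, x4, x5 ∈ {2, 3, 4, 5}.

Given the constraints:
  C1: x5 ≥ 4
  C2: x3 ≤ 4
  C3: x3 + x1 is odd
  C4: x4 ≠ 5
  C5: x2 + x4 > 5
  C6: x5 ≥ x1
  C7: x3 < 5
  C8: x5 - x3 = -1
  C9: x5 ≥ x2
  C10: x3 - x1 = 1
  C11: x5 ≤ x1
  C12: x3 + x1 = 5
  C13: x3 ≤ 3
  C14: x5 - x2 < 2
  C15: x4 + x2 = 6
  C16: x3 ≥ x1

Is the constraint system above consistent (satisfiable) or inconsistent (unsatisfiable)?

Unsatisfiable

From constraints 1 and 11: x1 ≥ x5 and x5 ≥ 4, so x1 ≥ 4. From constraints 13 and 16: x1 ≤ x3 and x3 ≤ 3, so x1 ≤ 3. But 3 < 4, so no value of x1 works.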